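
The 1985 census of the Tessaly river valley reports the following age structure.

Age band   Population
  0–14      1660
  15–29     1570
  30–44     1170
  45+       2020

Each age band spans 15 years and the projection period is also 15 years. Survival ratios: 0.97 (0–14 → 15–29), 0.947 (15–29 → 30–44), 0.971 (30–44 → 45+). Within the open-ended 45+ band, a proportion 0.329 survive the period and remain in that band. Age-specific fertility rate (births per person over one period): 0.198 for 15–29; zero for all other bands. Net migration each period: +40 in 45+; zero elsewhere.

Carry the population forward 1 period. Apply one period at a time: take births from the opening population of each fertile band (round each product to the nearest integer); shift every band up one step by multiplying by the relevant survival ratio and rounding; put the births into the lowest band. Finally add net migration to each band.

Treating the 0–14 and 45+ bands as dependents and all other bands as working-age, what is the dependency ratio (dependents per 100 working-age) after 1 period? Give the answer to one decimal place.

69.5

Period 1:
Births: 1570 * 0.198 = 311
15–29: 1660 * 0.97 = 1610
30–44: 1570 * 0.947 = 1487
45+: 1170 * 0.971 + 2020 * 0.329 = 1136 + 665 = 1801
Net migration: 45+ + 40 → 1841
Giving 311 / 1610 / 1487 / 1841.
Dependents (band 0–14 + band 45+) = 311 + 1841 = 2152; working-age = 3097; ratio = 2152/3097 × 100 = 69.5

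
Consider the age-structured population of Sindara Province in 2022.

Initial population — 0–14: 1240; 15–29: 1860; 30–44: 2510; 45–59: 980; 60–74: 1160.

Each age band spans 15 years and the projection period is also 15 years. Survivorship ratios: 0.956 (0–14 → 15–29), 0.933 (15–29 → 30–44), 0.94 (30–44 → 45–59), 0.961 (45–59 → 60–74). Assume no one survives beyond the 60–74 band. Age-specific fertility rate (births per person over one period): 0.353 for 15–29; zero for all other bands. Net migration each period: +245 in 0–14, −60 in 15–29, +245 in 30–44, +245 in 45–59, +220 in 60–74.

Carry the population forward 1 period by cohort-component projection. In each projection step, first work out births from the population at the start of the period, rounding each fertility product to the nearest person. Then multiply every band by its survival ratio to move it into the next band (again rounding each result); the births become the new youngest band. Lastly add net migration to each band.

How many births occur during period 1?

657

Call the bands 1 to 5, youngest first.
— Period 1 —
Births: 1860 × 0.353 = 657
Band 2: 1240 × 0.956 = 1185
Band 3: 1860 × 0.933 = 1735
Band 4: 2510 × 0.94 = 2359
Band 5: 980 × 0.961 = 942
Net migration: Band 1 + 245 → 902; Band 2 − 60 → 1125; Band 3 + 245 → 1980; Band 4 + 245 → 2604; Band 5 + 220 → 1162
End of period: [902, 1125, 1980, 2604, 1162]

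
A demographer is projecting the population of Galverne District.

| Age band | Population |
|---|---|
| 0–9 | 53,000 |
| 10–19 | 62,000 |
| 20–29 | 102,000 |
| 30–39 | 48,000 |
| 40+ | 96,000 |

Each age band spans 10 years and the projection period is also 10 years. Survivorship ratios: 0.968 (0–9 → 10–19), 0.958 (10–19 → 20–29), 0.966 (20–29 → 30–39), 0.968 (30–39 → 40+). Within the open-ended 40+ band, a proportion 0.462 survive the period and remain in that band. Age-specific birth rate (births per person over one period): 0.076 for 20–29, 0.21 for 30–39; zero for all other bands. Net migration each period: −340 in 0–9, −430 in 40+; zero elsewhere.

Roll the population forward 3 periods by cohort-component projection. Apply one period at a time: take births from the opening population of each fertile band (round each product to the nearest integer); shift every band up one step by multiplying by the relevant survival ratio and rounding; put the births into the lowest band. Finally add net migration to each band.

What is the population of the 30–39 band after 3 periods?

47478

[period 1]
Births: 102000 × 0.076 = 7752  |  48000 × 0.21 = 10080 ⇒ total 17832
10–19: 53000 × 0.968 = 51304
20–29: 62000 × 0.958 = 59396
30–39: 102000 × 0.966 = 98532
40+: 48000 × 0.968 + 96000 × 0.462 = 46464 + 44352 = 90816
Net migration: 0–9 − 340 → 17492; 40+ − 430 → 90386
Giving 17492 / 51304 / 59396 / 98532 / 90386.
[period 2]
Births: 59396 × 0.076 = 4514  |  98532 × 0.21 = 20692 ⇒ total 25206
10–19: 17492 × 0.968 = 16932
20–29: 51304 × 0.958 = 49149
30–39: 59396 × 0.966 = 57377
40+: 98532 × 0.968 + 90386 × 0.462 = 95379 + 41758 = 137137
Net migration: 0–9 − 340 → 24866; 40+ − 430 → 136707
Giving 24866 / 16932 / 49149 / 57377 / 136707.
[period 3]
Births: 49149 × 0.076 = 3735  |  57377 × 0.21 = 12049 ⇒ total 15784
10–19: 24866 × 0.968 = 24070
20–29: 16932 × 0.958 = 16221
30–39: 49149 × 0.966 = 47478
40+: 57377 × 0.968 + 136707 × 0.462 = 55541 + 63159 = 118700
Net migration: 0–9 − 340 → 15444; 40+ − 430 → 118270
Giving 15444 / 24070 / 16221 / 47478 / 118270.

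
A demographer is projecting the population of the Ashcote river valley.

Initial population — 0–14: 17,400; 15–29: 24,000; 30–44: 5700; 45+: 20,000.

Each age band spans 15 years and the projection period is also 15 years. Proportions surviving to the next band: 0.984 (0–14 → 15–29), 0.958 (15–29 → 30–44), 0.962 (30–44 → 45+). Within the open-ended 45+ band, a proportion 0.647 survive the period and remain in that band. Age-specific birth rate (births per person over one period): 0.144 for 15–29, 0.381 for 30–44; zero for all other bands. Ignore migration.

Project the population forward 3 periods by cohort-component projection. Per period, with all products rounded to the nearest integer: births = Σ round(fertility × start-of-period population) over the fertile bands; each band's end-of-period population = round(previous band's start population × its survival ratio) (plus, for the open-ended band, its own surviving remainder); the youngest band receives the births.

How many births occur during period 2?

11226

(Bands numbered youngest = 1 to oldest = 4.)
[period 1]
Births: 24000 × 0.144 = 3456, 5700 × 0.381 = 2172 ⇒ total 5628
Band 2: 17400 × 0.984 = 17122
Band 3: 24000 × 0.958 = 22992
Band 4: 5700 × 0.962 + 20000 × 0.647 = 5483 + 12940 = 18423
→ [5628, 17122, 22992, 18423]
[period 2]
Births: 17122 × 0.144 = 2466, 22992 × 0.381 = 8760 ⇒ total 11226
Band 2: 5628 × 0.984 = 5538
Band 3: 17122 × 0.958 = 16403
Band 4: 22992 × 0.962 + 18423 × 0.647 = 22118 + 11920 = 34038
→ [11226, 5538, 16403, 34038]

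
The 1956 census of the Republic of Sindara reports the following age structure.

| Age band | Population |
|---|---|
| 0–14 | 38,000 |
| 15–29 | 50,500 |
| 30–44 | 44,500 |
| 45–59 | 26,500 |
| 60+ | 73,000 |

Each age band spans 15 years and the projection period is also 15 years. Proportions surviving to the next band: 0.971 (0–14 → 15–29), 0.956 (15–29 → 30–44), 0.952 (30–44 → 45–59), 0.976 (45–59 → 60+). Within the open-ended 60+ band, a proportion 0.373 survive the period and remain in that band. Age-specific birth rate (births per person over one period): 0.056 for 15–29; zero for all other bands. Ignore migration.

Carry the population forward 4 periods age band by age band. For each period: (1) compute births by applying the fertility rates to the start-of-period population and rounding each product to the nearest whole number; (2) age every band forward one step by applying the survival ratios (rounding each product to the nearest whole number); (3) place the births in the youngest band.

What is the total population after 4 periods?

— Period 1 —
Births: 50500 * 0.056 = 2828
15–29: 38000 * 0.971 = 36898
30–44: 50500 * 0.956 = 48278
45–59: 44500 * 0.952 = 42364
60+: 26500 * 0.976 + 73000 * 0.373 = 25864 + 27229 = 53093
Giving 2828 / 36898 / 48278 / 42364 / 53093.
— Period 2 —
Births: 36898 * 0.056 = 2066
15–29: 2828 * 0.971 = 2746
30–44: 36898 * 0.956 = 35274
45–59: 48278 * 0.952 = 45961
60+: 42364 * 0.976 + 53093 * 0.373 = 41347 + 19804 = 61151
Giving 2066 / 2746 / 35274 / 45961 / 61151.
— Period 3 —
Births: 2746 * 0.056 = 154
15–29: 2066 * 0.971 = 2006
30–44: 2746 * 0.956 = 2625
45–59: 35274 * 0.952 = 33581
60+: 45961 * 0.976 + 61151 * 0.373 = 44858 + 22809 = 67667
Giving 154 / 2006 / 2625 / 33581 / 67667.
— Period 4 —
Births: 2006 * 0.056 = 112
15–29: 154 * 0.971 = 150
30–44: 2006 * 0.956 = 1918
45–59: 2625 * 0.952 = 2499
60+: 33581 * 0.976 + 67667 * 0.373 = 32775 + 25240 = 58015
Giving 112 / 150 / 1918 / 2499 / 58015.
Total after period 4: 112 + 150 + 1918 + 2499 + 58015 = 62694

62694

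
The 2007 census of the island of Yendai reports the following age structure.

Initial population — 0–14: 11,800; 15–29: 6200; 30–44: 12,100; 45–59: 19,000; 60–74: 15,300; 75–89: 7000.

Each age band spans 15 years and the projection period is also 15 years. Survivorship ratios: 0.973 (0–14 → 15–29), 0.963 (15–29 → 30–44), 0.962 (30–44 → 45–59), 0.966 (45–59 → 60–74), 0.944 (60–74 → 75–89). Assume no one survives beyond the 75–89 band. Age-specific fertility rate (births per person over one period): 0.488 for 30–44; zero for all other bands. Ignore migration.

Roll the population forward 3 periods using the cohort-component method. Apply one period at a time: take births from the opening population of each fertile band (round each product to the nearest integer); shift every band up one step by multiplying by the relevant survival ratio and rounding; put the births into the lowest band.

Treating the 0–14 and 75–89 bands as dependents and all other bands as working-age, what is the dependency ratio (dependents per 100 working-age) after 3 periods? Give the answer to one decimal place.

[period 1]
Births: 12100 × 0.488 = 5905
15–29: 11800 × 0.973 = 11481
30–44: 6200 × 0.963 = 5971
45–59: 12100 × 0.962 = 11640
60–74: 19000 × 0.966 = 18354
75–89: 15300 × 0.944 = 14443
Population now: 0–14=5905, 15–29=11481, 30–44=5971, 45–59=11640, 60–74=18354, 75–89=14443
[period 2]
Births: 5971 × 0.488 = 2914
15–29: 5905 × 0.973 = 5746
30–44: 11481 × 0.963 = 11056
45–59: 5971 × 0.962 = 5744
60–74: 11640 × 0.966 = 11244
75–89: 18354 × 0.944 = 17326
Population now: 0–14=2914, 15–29=5746, 30–44=11056, 45–59=5744, 60–74=11244, 75–89=17326
[period 3]
Births: 11056 × 0.488 = 5395
15–29: 2914 × 0.973 = 2835
30–44: 5746 × 0.963 = 5533
45–59: 11056 × 0.962 = 10636
60–74: 5744 × 0.966 = 5549
75–89: 11244 × 0.944 = 10614
Population now: 0–14=5395, 15–29=2835, 30–44=5533, 45–59=10636, 60–74=5549, 75–89=10614
Dependents (band 0–14 + band 75–89) = 5395 + 10614 = 16009; working-age = 24553; ratio = 16009/24553 × 100 = 65.2

65.2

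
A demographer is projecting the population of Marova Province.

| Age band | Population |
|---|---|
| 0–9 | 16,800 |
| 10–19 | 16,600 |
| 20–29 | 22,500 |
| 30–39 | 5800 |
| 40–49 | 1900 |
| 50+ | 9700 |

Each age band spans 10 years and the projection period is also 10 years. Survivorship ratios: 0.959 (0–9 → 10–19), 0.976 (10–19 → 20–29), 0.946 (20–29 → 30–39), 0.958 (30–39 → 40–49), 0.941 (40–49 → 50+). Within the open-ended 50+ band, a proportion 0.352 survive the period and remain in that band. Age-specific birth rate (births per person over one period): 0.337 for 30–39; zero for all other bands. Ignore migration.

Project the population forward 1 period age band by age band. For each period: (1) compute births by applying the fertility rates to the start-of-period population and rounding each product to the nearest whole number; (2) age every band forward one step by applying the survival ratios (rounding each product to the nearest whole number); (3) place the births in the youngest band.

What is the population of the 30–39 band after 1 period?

(Groups numbered youngest = 1 to oldest = 6.)
[period 1]
Births: 5800 × 0.337 = 1955
Group 2: 16800 × 0.959 = 16111
Group 3: 16600 × 0.976 = 16202
Group 4: 22500 × 0.946 = 21285
Group 5: 5800 × 0.958 = 5556
Group 6: 1900 × 0.941 + 9700 × 0.352 = 1788 + 3414 = 5202
→ [1955, 16111, 16202, 21285, 5556, 5202]

21285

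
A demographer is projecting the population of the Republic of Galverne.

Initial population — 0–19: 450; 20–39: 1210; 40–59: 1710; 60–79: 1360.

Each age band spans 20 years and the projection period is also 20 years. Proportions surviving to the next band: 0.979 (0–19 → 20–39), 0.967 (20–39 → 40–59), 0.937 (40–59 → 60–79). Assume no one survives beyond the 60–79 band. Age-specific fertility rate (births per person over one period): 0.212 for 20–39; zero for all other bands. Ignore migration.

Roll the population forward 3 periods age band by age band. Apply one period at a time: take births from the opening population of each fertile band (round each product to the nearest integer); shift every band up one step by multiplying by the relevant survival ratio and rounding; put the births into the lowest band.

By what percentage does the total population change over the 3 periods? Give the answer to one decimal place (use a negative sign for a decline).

Period 1.
Births: 1210 * 0.212 = 257
20–39: 450 * 0.979 = 441
40–59: 1210 * 0.967 = 1170
60–79: 1710 * 0.937 = 1602
Giving 257 / 441 / 1170 / 1602.
Period 2.
Births: 441 * 0.212 = 93
20–39: 257 * 0.979 = 252
40–59: 441 * 0.967 = 426
60–79: 1170 * 0.937 = 1096
Giving 93 / 252 / 426 / 1096.
Period 3.
Births: 252 * 0.212 = 53
20–39: 93 * 0.979 = 91
40–59: 252 * 0.967 = 244
60–79: 426 * 0.937 = 399
Giving 53 / 91 / 244 / 399.
Total: 4730 → 787; change = -3943; percentage change = -83.4%

-83.4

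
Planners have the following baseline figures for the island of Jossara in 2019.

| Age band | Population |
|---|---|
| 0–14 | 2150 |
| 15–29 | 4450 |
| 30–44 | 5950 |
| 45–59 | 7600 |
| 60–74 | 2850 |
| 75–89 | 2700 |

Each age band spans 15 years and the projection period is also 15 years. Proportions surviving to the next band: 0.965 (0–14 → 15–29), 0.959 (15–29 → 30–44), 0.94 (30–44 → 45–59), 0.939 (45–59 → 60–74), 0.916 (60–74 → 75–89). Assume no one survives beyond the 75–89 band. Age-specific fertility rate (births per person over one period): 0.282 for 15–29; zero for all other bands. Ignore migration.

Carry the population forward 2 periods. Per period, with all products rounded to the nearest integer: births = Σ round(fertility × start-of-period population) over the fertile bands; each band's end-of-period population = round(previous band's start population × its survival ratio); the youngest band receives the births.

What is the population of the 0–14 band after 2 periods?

585

Period 1:
Births: 4450 * 0.282 = 1255
15–29: 2150 * 0.965 = 2075
30–44: 4450 * 0.959 = 4268
45–59: 5950 * 0.94 = 5593
60–74: 7600 * 0.939 = 7136
75–89: 2850 * 0.916 = 2611
Population now: 0–14=1255, 15–29=2075, 30–44=4268, 45–59=5593, 60–74=7136, 75–89=2611
Period 2:
Births: 2075 * 0.282 = 585
15–29: 1255 * 0.965 = 1211
30–44: 2075 * 0.959 = 1990
45–59: 4268 * 0.94 = 4012
60–74: 5593 * 0.939 = 5252
75–89: 7136 * 0.916 = 6537
Population now: 0–14=585, 15–29=1211, 30–44=1990, 45–59=4012, 60–74=5252, 75–89=6537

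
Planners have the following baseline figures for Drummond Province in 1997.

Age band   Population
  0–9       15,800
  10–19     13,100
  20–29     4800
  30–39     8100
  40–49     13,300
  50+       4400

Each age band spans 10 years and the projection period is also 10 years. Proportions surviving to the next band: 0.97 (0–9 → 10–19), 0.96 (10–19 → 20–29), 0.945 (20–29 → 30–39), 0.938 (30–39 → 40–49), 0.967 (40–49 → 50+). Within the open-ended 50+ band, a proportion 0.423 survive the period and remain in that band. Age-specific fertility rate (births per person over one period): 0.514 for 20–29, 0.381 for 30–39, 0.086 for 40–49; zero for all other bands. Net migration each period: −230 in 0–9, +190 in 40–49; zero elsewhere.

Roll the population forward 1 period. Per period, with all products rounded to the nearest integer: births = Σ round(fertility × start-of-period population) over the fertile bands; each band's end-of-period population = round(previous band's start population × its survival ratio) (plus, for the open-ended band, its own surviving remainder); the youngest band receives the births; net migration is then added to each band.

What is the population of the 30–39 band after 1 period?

Numbering the bands 1..6 from youngest to oldest:
[period 1]
Births: 4800 × 0.514 = 2467, 8100 × 0.381 = 3086, 13300 × 0.086 = 1144 → total 6697
Band 2: 15800 × 0.97 = 15326
Band 3: 13100 × 0.96 = 12576
Band 4: 4800 × 0.945 = 4536
Band 5: 8100 × 0.938 = 7598
Band 6: 13300 × 0.967 + 4400 × 0.423 = 12861 + 1861 = 14722
Net migration: Band 1 − 230 → 6467; Band 5 + 190 → 7788
End of period: [6467, 15326, 12576, 4536, 7788, 14722]

4536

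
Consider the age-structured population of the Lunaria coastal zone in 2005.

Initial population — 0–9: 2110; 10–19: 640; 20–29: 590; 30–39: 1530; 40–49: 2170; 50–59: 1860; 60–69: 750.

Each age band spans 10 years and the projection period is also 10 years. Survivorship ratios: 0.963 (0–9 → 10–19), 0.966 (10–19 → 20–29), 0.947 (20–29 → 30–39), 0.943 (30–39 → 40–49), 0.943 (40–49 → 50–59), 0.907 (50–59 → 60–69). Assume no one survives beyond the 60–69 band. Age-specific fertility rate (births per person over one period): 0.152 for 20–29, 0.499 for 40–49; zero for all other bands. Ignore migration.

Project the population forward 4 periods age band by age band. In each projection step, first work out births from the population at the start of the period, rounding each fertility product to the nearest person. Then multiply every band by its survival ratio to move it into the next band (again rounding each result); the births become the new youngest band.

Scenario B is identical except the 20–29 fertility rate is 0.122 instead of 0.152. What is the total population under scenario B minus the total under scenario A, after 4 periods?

-126

Let group 1 be 0–9 through group 7 = 60–69.
Period 1.
Births: 590 * 0.152 = 90 ; 2170 * 0.499 = 1083 → 1173
Group 2: 2110 * 0.963 = 2032
Group 3: 640 * 0.966 = 618
Group 4: 590 * 0.947 = 559
Group 5: 1530 * 0.943 = 1443
Group 6: 2170 * 0.943 = 2046
Group 7: 1860 * 0.907 = 1687
Population now: 0–9=1173, 10–19=2032, 20–29=618, 30–39=559, 40–49=1443, 50–59=2046, 60–69=1687
Period 2.
Births: 618 * 0.152 = 94 ; 1443 * 0.499 = 720 → 814
Group 2: 1173 * 0.963 = 1130
Group 3: 2032 * 0.966 = 1963
Group 4: 618 * 0.947 = 585
Group 5: 559 * 0.943 = 527
Group 6: 1443 * 0.943 = 1361
Group 7: 2046 * 0.907 = 1856
Population now: 0–9=814, 10–19=1130, 20–29=1963, 30–39=585, 40–49=527, 50–59=1361, 60–69=1856
Period 3.
Births: 1963 * 0.152 = 298 ; 527 * 0.499 = 263 → 561
Group 2: 814 * 0.963 = 784
Group 3: 1130 * 0.966 = 1092
Group 4: 1963 * 0.947 = 1859
Group 5: 585 * 0.943 = 552
Group 6: 527 * 0.943 = 497
Group 7: 1361 * 0.907 = 1234
Population now: 0–9=561, 10–19=784, 20–29=1092, 30–39=1859, 40–49=552, 50–59=497, 60–69=1234
Period 4.
Births: 1092 * 0.152 = 166 ; 552 * 0.499 = 275 → 441
Group 2: 561 * 0.963 = 540
Group 3: 784 * 0.966 = 757
Group 4: 1092 * 0.947 = 1034
Group 5: 1859 * 0.943 = 1753
Group 6: 552 * 0.943 = 521
Group 7: 497 * 0.907 = 451
Population now: 0–9=441, 10–19=540, 20–29=757, 30–39=1034, 40–49=1753, 50–59=521, 60–69=451
Scenario A total after 4 periods: 5497
Scenario B projection —
Period 1.
Births: 590 * 0.122 = 72 ; 2170 * 0.499 = 1083 → 1155
Group 2: 2110 * 0.963 = 2032
Group 3: 640 * 0.966 = 618
Group 4: 590 * 0.947 = 559
Group 5: 1530 * 0.943 = 1443
Group 6: 2170 * 0.943 = 2046
Group 7: 1860 * 0.907 = 1687
Population now: 0–9=1155, 10–19=2032, 20–29=618, 30–39=559, 40–49=1443, 50–59=2046, 60–69=1687
Period 2.
Births: 618 * 0.122 = 75 ; 1443 * 0.499 = 720 → 795
Group 2: 1155 * 0.963 = 1112
Group 3: 2032 * 0.966 = 1963
Group 4: 618 * 0.947 = 585
Group 5: 559 * 0.943 = 527
Group 6: 1443 * 0.943 = 1361
Group 7: 2046 * 0.907 = 1856
Population now: 0–9=795, 10–19=1112, 20–29=1963, 30–39=585, 40–49=527, 50–59=1361, 60–69=1856
Period 3.
Births: 1963 * 0.122 = 239 ; 527 * 0.499 = 263 → 502
Group 2: 795 * 0.963 = 766
Group 3: 1112 * 0.966 = 1074
Group 4: 1963 * 0.947 = 1859
Group 5: 585 * 0.943 = 552
Group 6: 527 * 0.943 = 497
Group 7: 1361 * 0.907 = 1234
Population now: 0–9=502, 10–19=766, 20–29=1074, 30–39=1859, 40–49=552, 50–59=497, 60–69=1234
Period 4.
Births: 1074 * 0.122 = 131 ; 552 * 0.499 = 275 → 406
Group 2: 502 * 0.963 = 483
Group 3: 766 * 0.966 = 740
Group 4: 1074 * 0.947 = 1017
Group 5: 1859 * 0.943 = 1753
Group 6: 552 * 0.943 = 521
Group 7: 497 * 0.907 = 451
Population now: 0–9=406, 10–19=483, 20–29=740, 30–39=1017, 40–49=1753, 50–59=521, 60–69=451
Scenario B total after 4 periods: 5371
Difference B − A = 5371 − 5497 = -126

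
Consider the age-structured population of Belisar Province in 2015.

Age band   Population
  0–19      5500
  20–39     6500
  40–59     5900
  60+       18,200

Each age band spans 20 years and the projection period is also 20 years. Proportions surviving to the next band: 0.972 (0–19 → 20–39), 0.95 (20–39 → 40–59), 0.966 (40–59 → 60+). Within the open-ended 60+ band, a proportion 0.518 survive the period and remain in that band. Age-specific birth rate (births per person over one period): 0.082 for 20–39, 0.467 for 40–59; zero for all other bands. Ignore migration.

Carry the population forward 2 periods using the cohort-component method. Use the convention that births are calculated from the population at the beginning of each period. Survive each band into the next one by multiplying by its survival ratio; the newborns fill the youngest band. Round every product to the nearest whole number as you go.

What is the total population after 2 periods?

25398

Call the groups 1 to 4, youngest first.
Period 1.
Births: 6500 × 0.082 = 533, 5900 × 0.467 = 2755 ⇒ total 3288
Group 2: 5500 × 0.972 = 5346
Group 3: 6500 × 0.95 = 6175
Group 4: 5900 × 0.966 + 18200 × 0.518 = 5699 + 9428 = 15127
Population now: 0–19=3288, 20–39=5346, 40–59=6175, 60+=15127
Period 2.
Births: 5346 × 0.082 = 438, 6175 × 0.467 = 2884 ⇒ total 3322
Group 2: 3288 × 0.972 = 3196
Group 3: 5346 × 0.95 = 5079
Group 4: 6175 × 0.966 + 15127 × 0.518 = 5965 + 7836 = 13801
Population now: 0–19=3322, 20–39=3196, 40–59=5079, 60+=13801
Total after period 2: 3322 + 3196 + 5079 + 13801 = 25398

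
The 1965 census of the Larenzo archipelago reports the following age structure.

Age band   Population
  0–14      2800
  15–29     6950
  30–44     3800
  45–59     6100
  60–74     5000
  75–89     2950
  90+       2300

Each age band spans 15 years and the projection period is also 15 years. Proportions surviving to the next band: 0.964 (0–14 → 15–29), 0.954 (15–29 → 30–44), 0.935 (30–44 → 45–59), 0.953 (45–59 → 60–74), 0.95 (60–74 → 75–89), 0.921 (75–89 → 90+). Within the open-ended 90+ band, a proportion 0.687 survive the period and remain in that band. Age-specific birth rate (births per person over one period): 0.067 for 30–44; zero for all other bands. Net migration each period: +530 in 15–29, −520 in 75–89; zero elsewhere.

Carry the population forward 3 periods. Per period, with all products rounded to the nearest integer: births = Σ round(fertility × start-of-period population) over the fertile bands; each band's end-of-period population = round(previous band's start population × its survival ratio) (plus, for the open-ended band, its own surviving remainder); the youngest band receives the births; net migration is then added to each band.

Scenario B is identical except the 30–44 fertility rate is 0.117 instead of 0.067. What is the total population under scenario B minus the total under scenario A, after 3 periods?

Numbering the groups 1..7 from youngest to oldest:
Period 1.
Births: 3800 × 0.067 = 255
Group 2: 2800 × 0.964 = 2699
Group 3: 6950 × 0.954 = 6630
Group 4: 3800 × 0.935 = 3553
Group 5: 6100 × 0.953 = 5813
Group 6: 5000 × 0.95 = 4750
Group 7: 2950 × 0.921 + 2300 × 0.687 = 2717 + 1580 = 4297
Net migration: Group 2 + 530 → 3229; Group 6 − 520 → 4230
Population now: 0–14=255, 15–29=3229, 30–44=6630, 45–59=3553, 60–74=5813, 75–89=4230, 90+=4297
Period 2.
Births: 6630 × 0.067 = 444
Group 2: 255 × 0.964 = 246
Group 3: 3229 × 0.954 = 3080
Group 4: 6630 × 0.935 = 6199
Group 5: 3553 × 0.953 = 3386
Group 6: 5813 × 0.95 = 5522
Group 7: 4230 × 0.921 + 4297 × 0.687 = 3896 + 2952 = 6848
Net migration: Group 2 + 530 → 776; Group 6 − 520 → 5002
Population now: 0–14=444, 15–29=776, 30–44=3080, 45–59=6199, 60–74=3386, 75–89=5002, 90+=6848
Period 3.
Births: 3080 × 0.067 = 206
Group 2: 444 × 0.964 = 428
Group 3: 776 × 0.954 = 740
Group 4: 3080 × 0.935 = 2880
Group 5: 6199 × 0.953 = 5908
Group 6: 3386 × 0.95 = 3217
Group 7: 5002 × 0.921 + 6848 × 0.687 = 4607 + 4705 = 9312
Net migration: Group 2 + 530 → 958; Group 6 − 520 → 2697
Population now: 0–14=206, 15–29=958, 30–44=740, 45–59=2880, 60–74=5908, 75–89=2697, 90+=9312
Scenario A total after 3 periods: 22701
Scenario B projection —
Period 1.
Births: 3800 × 0.117 = 445
Group 2: 2800 × 0.964 = 2699
Group 3: 6950 × 0.954 = 6630
Group 4: 3800 × 0.935 = 3553
Group 5: 6100 × 0.953 = 5813
Group 6: 5000 × 0.95 = 4750
Group 7: 2950 × 0.921 + 2300 × 0.687 = 2717 + 1580 = 4297
Net migration: Group 2 + 530 → 3229; Group 6 − 520 → 4230
Population now: 0–14=445, 15–29=3229, 30–44=6630, 45–59=3553, 60–74=5813, 75–89=4230, 90+=4297
Period 2.
Births: 6630 × 0.117 = 776
Group 2: 445 × 0.964 = 429
Group 3: 3229 × 0.954 = 3080
Group 4: 6630 × 0.935 = 6199
Group 5: 3553 × 0.953 = 3386
Group 6: 5813 × 0.95 = 5522
Group 7: 4230 × 0.921 + 4297 × 0.687 = 3896 + 2952 = 6848
Net migration: Group 2 + 530 → 959; Group 6 − 520 → 5002
Population now: 0–14=776, 15–29=959, 30–44=3080, 45–59=6199, 60–74=3386, 75–89=5002, 90+=6848
Period 3.
Births: 3080 × 0.117 = 360
Group 2: 776 × 0.964 = 748
Group 3: 959 × 0.954 = 915
Group 4: 3080 × 0.935 = 2880
Group 5: 6199 × 0.953 = 5908
Group 6: 3386 × 0.95 = 3217
Group 7: 5002 × 0.921 + 6848 × 0.687 = 4607 + 4705 = 9312
Net migration: Group 2 + 530 → 1278; Group 6 − 520 → 2697
Population now: 0–14=360, 15–29=1278, 30–44=915, 45–59=2880, 60–74=5908, 75–89=2697, 90+=9312
Scenario B total after 3 periods: 23350
Difference B − A = 23350 − 22701 = 649

649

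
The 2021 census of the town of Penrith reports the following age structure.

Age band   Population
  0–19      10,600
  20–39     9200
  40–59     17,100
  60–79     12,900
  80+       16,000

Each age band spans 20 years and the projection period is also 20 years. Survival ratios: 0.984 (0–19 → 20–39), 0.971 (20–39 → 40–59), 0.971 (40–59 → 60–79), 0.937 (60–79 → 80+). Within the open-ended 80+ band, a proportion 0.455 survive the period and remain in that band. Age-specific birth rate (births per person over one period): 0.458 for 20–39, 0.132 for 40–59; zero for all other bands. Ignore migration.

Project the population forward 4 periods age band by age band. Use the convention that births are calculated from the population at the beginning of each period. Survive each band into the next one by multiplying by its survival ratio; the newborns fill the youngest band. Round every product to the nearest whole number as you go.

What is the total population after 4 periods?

Let group 1 be 0–19 through group 5 = 80+.
After projecting period 1:
Births: 9200 × 0.458 = 4214 ; 17100 × 0.132 = 2257 → total 6471
Group 2: 10600 × 0.984 = 10430
Group 3: 9200 × 0.971 = 8933
Group 4: 17100 × 0.971 = 16604
Group 5: 12900 × 0.937 + 16000 × 0.455 = 12087 + 7280 = 19367
Giving 6471 / 10430 / 8933 / 16604 / 19367.
After projecting period 2:
Births: 10430 × 0.458 = 4777 ; 8933 × 0.132 = 1179 → total 5956
Group 2: 6471 × 0.984 = 6367
Group 3: 10430 × 0.971 = 10128
Group 4: 8933 × 0.971 = 8674
Group 5: 16604 × 0.937 + 19367 × 0.455 = 15558 + 8812 = 24370
Giving 5956 / 6367 / 10128 / 8674 / 24370.
After projecting period 3:
Births: 6367 × 0.458 = 2916 ; 10128 × 0.132 = 1337 → total 4253
Group 2: 5956 × 0.984 = 5861
Group 3: 6367 × 0.971 = 6182
Group 4: 10128 × 0.971 = 9834
Group 5: 8674 × 0.937 + 24370 × 0.455 = 8128 + 11088 = 19216
Giving 4253 / 5861 / 6182 / 9834 / 19216.
After projecting period 4:
Births: 5861 × 0.458 = 2684 ; 6182 × 0.132 = 816 → total 3500
Group 2: 4253 × 0.984 = 4185
Group 3: 5861 × 0.971 = 5691
Group 4: 6182 × 0.971 = 6003
Group 5: 9834 × 0.937 + 19216 × 0.455 = 9214 + 8743 = 17957
Giving 3500 / 4185 / 5691 / 6003 / 17957.
Total after period 4: 3500 + 4185 + 5691 + 6003 + 17957 = 37336

37336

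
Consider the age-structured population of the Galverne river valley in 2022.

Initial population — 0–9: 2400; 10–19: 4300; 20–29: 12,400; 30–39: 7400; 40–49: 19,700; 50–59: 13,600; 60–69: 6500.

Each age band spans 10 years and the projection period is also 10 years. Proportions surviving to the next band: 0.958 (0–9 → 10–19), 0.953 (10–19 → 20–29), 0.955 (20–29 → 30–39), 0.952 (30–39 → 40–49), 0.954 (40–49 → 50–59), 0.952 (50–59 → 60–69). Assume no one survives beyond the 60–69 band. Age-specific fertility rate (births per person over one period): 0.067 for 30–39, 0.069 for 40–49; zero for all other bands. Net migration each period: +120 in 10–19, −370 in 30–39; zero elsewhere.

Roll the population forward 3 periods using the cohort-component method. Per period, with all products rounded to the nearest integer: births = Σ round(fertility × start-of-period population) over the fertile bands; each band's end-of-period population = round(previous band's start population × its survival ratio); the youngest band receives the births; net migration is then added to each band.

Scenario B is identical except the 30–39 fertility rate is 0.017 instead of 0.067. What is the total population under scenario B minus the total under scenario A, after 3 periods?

After projecting period 1:
Births: 7400 * 0.067 = 496  |  19700 * 0.069 = 1359 — total 1855
10–19: 2400 * 0.958 = 2299
20–29: 4300 * 0.953 = 4098
30–39: 12400 * 0.955 = 11842
40–49: 7400 * 0.952 = 7045
50–59: 19700 * 0.954 = 18794
60–69: 13600 * 0.952 = 12947
Net migration: 10–19 + 120 → 2419; 30–39 − 370 → 11472
End of period: [1855, 2419, 4098, 11472, 7045, 18794, 12947]
After projecting period 2:
Births: 11472 * 0.067 = 769  |  7045 * 0.069 = 486 — total 1255
10–19: 1855 * 0.958 = 1777
20–29: 2419 * 0.953 = 2305
30–39: 4098 * 0.955 = 3914
40–49: 11472 * 0.952 = 10921
50–59: 7045 * 0.954 = 6721
60–69: 18794 * 0.952 = 17892
Net migration: 10–19 + 120 → 1897; 30–39 − 370 → 3544
End of period: [1255, 1897, 2305, 3544, 10921, 6721, 17892]
After projecting period 3:
Births: 3544 * 0.067 = 237  |  10921 * 0.069 = 754 — total 991
10–19: 1255 * 0.958 = 1202
20–29: 1897 * 0.953 = 1808
30–39: 2305 * 0.955 = 2201
40–49: 3544 * 0.952 = 3374
50–59: 10921 * 0.954 = 10419
60–69: 6721 * 0.952 = 6398
Net migration: 10–19 + 120 → 1322; 30–39 − 370 → 1831
End of period: [991, 1322, 1808, 1831, 3374, 10419, 6398]
Scenario A total after 3 periods: 26143
Scenario B projection —
After projecting period 1:
Births: 7400 * 0.017 = 126  |  19700 * 0.069 = 1359 — total 1485
10–19: 2400 * 0.958 = 2299
20–29: 4300 * 0.953 = 4098
30–39: 12400 * 0.955 = 11842
40–49: 7400 * 0.952 = 7045
50–59: 19700 * 0.954 = 18794
60–69: 13600 * 0.952 = 12947
Net migration: 10–19 + 120 → 2419; 30–39 − 370 → 11472
End of period: [1485, 2419, 4098, 11472, 7045, 18794, 12947]
After projecting period 2:
Births: 11472 * 0.017 = 195  |  7045 * 0.069 = 486 — total 681
10–19: 1485 * 0.958 = 1423
20–29: 2419 * 0.953 = 2305
30–39: 4098 * 0.955 = 3914
40–49: 11472 * 0.952 = 10921
50–59: 7045 * 0.954 = 6721
60–69: 18794 * 0.952 = 17892
Net migration: 10–19 + 120 → 1543; 30–39 − 370 → 3544
End of period: [681, 1543, 2305, 3544, 10921, 6721, 17892]
After projecting period 3:
Births: 3544 * 0.017 = 60  |  10921 * 0.069 = 754 — total 814
10–19: 681 * 0.958 = 652
20–29: 1543 * 0.953 = 1470
30–39: 2305 * 0.955 = 2201
40–49: 3544 * 0.952 = 3374
50–59: 10921 * 0.954 = 10419
60–69: 6721 * 0.952 = 6398
Net migration: 10–19 + 120 → 772; 30–39 − 370 → 1831
End of period: [814, 772, 1470, 1831, 3374, 10419, 6398]
Scenario B total after 3 periods: 25078
Difference B − A = 25078 − 26143 = -1065

-1065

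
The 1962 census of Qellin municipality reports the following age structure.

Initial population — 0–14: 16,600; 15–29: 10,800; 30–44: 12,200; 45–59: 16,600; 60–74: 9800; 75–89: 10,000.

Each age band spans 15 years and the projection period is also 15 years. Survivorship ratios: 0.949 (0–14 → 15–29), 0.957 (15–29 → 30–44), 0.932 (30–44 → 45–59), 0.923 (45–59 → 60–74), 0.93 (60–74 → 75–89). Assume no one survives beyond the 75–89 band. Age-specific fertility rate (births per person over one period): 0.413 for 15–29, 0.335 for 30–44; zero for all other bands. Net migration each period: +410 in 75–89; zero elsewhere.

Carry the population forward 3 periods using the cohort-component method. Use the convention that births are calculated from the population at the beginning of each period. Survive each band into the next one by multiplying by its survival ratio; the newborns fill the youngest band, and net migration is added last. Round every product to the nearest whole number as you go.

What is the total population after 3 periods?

Let group 1 be 0–14 through group 6 = 75–89.
Period 1.
Births: 10800 * 0.413 = 4460 ; 12200 * 0.335 = 4087 → total 8547
Group 2: 16600 * 0.949 = 15753
Group 3: 10800 * 0.957 = 10336
Group 4: 12200 * 0.932 = 11370
Group 5: 16600 * 0.923 = 15322
Group 6: 9800 * 0.93 = 9114
Net migration: Group 6 + 410 → 9524
Giving 8547 / 15753 / 10336 / 11370 / 15322 / 9524.
Period 2.
Births: 15753 * 0.413 = 6506 ; 10336 * 0.335 = 3463 → total 9969
Group 2: 8547 * 0.949 = 8111
Group 3: 15753 * 0.957 = 15076
Group 4: 10336 * 0.932 = 9633
Group 5: 11370 * 0.923 = 10495
Group 6: 15322 * 0.93 = 14249
Net migration: Group 6 + 410 → 14659
Giving 9969 / 8111 / 15076 / 9633 / 10495 / 14659.
Period 3.
Births: 8111 * 0.413 = 3350 ; 15076 * 0.335 = 5050 → total 8400
Group 2: 9969 * 0.949 = 9461
Group 3: 8111 * 0.957 = 7762
Group 4: 15076 * 0.932 = 14051
Group 5: 9633 * 0.923 = 8891
Group 6: 10495 * 0.93 = 9760
Net migration: Group 6 + 410 → 10170
Giving 8400 / 9461 / 7762 / 14051 / 8891 / 10170.
Total after period 3: 8400 + 9461 + 7762 + 14051 + 8891 + 10170 = 58735

58735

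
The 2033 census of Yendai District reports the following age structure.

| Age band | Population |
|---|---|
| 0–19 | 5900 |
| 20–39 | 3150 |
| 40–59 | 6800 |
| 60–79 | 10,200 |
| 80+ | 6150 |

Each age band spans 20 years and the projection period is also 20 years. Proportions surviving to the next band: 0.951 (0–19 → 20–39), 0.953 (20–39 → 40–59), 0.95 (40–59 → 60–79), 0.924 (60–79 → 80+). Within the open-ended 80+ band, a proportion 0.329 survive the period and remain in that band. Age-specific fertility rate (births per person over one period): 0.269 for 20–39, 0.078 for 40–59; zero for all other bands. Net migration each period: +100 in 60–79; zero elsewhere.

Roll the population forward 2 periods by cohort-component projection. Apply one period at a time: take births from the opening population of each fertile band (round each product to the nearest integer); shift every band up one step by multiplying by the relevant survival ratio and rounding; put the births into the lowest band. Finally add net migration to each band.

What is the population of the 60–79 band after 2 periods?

After projecting period 1:
Births: 3150 * 0.269 = 847  |  6800 * 0.078 = 530 — total 1377
20–39: 5900 * 0.951 = 5611
40–59: 3150 * 0.953 = 3002
60–79: 6800 * 0.95 = 6460
80+: 10200 * 0.924 + 6150 * 0.329 = 9425 + 2023 = 11448
Net migration: 60–79 + 100 → 6560
End of period: [1377, 5611, 3002, 6560, 11448]
After projecting period 2:
Births: 5611 * 0.269 = 1509  |  3002 * 0.078 = 234 — total 1743
20–39: 1377 * 0.951 = 1310
40–59: 5611 * 0.953 = 5347
60–79: 3002 * 0.95 = 2852
80+: 6560 * 0.924 + 11448 * 0.329 = 6061 + 3766 = 9827
Net migration: 60–79 + 100 → 2952
End of period: [1743, 1310, 5347, 2952, 9827]

2952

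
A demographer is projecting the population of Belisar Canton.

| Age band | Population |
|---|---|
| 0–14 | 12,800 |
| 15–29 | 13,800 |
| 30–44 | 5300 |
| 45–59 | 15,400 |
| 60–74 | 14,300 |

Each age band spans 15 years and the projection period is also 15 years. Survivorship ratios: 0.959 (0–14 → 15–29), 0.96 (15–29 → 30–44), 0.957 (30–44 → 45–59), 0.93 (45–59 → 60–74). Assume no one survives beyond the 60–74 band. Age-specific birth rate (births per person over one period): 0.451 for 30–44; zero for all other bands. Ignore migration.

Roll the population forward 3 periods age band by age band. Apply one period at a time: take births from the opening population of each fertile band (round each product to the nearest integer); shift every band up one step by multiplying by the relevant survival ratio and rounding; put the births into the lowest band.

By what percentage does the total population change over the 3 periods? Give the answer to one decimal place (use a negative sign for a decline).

(Bands numbered youngest = 1 to oldest = 5.)
After projecting period 1:
Births: 5300 × 0.451 = 2390
Band 2: 12800 × 0.959 = 12275
Band 3: 13800 × 0.96 = 13248
Band 4: 5300 × 0.957 = 5072
Band 5: 15400 × 0.93 = 14322
Population now: 0–14=2390, 15–29=12275, 30–44=13248, 45–59=5072, 60–74=14322
After projecting period 2:
Births: 13248 × 0.451 = 5975
Band 2: 2390 × 0.959 = 2292
Band 3: 12275 × 0.96 = 11784
Band 4: 13248 × 0.957 = 12678
Band 5: 5072 × 0.93 = 4717
Population now: 0–14=5975, 15–29=2292, 30–44=11784, 45–59=12678, 60–74=4717
After projecting period 3:
Births: 11784 × 0.451 = 5315
Band 2: 5975 × 0.959 = 5730
Band 3: 2292 × 0.96 = 2200
Band 4: 11784 × 0.957 = 11277
Band 5: 12678 × 0.93 = 11791
Population now: 0–14=5315, 15–29=5730, 30–44=2200, 45–59=11277, 60–74=11791
Total: 61600 → 36313; change = -25287; percentage change = -41.1%

-41.1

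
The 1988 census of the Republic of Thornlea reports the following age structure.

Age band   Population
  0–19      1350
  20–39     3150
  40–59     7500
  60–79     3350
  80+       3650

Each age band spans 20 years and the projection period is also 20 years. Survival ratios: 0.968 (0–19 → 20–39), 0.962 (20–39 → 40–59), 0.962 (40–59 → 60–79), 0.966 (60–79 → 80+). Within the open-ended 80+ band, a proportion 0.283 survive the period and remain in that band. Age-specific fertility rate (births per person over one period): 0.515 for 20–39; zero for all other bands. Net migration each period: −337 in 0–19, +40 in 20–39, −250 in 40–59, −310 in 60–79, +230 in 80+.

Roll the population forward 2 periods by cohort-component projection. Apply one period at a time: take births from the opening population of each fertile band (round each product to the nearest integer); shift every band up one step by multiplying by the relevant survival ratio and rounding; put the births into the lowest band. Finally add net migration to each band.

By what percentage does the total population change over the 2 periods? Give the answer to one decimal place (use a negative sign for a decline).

-30.4

Period 1:
Births: 3150 × 0.515 = 1622
20–39: 1350 × 0.968 = 1307
40–59: 3150 × 0.962 = 3030
60–79: 7500 × 0.962 = 7215
80+: 3350 × 0.966 + 3650 × 0.283 = 3236 + 1033 = 4269
Net migration: 0–19 − 337 → 1285; 20–39 + 40 → 1347; 40–59 − 250 → 2780; 60–79 − 310 → 6905; 80+ + 230 → 4499
→ [1285, 1347, 2780, 6905, 4499]
Period 2:
Births: 1347 × 0.515 = 694
20–39: 1285 × 0.968 = 1244
40–59: 1347 × 0.962 = 1296
60–79: 2780 × 0.962 = 2674
80+: 6905 × 0.966 + 4499 × 0.283 = 6670 + 1273 = 7943
Net migration: 0–19 − 337 → 357; 20–39 + 40 → 1284; 40–59 − 250 → 1046; 60–79 − 310 → 2364; 80+ + 230 → 8173
→ [357, 1284, 1046, 2364, 8173]
Total: 19000 → 13224; change = -5776; percentage change = -30.4%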